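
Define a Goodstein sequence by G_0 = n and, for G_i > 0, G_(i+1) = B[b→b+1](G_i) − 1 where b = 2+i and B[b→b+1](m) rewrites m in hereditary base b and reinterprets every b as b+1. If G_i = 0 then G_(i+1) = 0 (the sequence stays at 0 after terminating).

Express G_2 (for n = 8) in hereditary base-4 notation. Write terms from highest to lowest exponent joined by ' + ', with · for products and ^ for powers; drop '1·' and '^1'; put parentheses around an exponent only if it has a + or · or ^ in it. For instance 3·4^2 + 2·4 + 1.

2·4^4 + 2·4^2 + 2·4 + 1

[0] 8 ≡ 2^(2 + 1) (base 2). Lift 3: 81. −1: 80.
[1] 80 ≡ 2·3^3 + 2·3^2 + 2·3 + 2 (base 3). Lift 4: 554. −1: 553.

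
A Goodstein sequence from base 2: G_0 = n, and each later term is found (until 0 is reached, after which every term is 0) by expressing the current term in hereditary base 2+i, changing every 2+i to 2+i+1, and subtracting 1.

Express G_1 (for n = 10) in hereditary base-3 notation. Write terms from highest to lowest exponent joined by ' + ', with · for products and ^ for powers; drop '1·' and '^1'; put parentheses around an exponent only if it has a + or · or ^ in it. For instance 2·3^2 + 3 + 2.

[0] 10 ≡ 2^(2 + 1) + 2 (base 2). Lift 3: 84. −1: 83.
[1] 83 ≡ 3^(3 + 1) + 2 (base 3). Lift 4: 1026. −1: 1025.

3^(3 + 1) + 2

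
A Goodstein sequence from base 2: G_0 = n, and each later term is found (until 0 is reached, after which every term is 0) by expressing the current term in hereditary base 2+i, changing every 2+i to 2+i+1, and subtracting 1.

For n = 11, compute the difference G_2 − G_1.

G_0 = 11. HB_2(11) = 2^(2 + 1) + 2 + 1. Bump = 85. G_1 = 84.
G_1 = 84. HB_3(84) = 3^(3 + 1) + 3. Bump = 1028. G_2 = 1027.

943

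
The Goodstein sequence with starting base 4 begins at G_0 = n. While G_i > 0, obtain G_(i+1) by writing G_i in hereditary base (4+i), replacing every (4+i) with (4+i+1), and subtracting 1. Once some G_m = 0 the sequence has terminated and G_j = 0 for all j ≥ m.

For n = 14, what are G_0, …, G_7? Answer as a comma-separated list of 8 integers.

14, 16, 18, 20, 21, 22, 23, 24

step 0: 14 = 3·4 + 2; sub 5 for 4: 3·5 + 2; = 17; G_1 = 17−1 = 16
step 1: 16 = 3·5 + 1; sub 6 for 5: 3·6 + 1; = 19; G_2 = 19−1 = 18
step 2: 18 = 3·6; sub 7 for 6: 3·7; = 21; G_3 = 21−1 = 20
step 3: 20 = 2·7 + 6; sub 8 for 7: 2·8 + 6; = 22; G_4 = 22−1 = 21
step 4: 21 = 2·8 + 5; sub 9 for 8: 2·9 + 5; = 23; G_5 = 23−1 = 22
step 5: 22 = 2·9 + 4; sub 10 for 9: 2·10 + 4; = 24; G_6 = 24−1 = 23
step 6: 23 = 2·10 + 3; sub 11 for 10: 2·11 + 3; = 25; G_7 = 25−1 = 24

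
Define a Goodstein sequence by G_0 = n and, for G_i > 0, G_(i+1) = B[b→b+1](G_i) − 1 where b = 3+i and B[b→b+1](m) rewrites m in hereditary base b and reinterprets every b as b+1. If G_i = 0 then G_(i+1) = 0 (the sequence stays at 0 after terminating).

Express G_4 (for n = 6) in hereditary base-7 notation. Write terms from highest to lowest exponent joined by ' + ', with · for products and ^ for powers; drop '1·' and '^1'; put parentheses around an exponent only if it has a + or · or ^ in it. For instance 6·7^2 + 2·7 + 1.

7

step 0: 6 = 2·3; sub 4 for 3: 2·4; = 8; G_1 = 8−1 = 7
step 1: 7 = 4 + 3; sub 5 for 4: 5 + 3; = 8; G_2 = 8−1 = 7
step 2: 7 = 5 + 2; sub 6 for 5: 6 + 2; = 8; G_3 = 8−1 = 7
step 3: 7 = 6 + 1; sub 7 for 6: 7 + 1; = 8; G_4 = 8−1 = 7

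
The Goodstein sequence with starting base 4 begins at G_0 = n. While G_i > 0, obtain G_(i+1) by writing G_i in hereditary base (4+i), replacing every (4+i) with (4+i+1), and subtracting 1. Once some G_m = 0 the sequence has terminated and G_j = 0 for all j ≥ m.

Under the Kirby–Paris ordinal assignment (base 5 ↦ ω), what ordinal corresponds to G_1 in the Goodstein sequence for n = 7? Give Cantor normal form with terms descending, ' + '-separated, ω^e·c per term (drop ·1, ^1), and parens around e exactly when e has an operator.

G_0 = 7. HB_4(7) = 4 + 3. Bump = 8. G_1 = 7.
G_1 = 7. HB_5(7) = 5 + 2. Bump = 8. G_2 = 7.

ω + 2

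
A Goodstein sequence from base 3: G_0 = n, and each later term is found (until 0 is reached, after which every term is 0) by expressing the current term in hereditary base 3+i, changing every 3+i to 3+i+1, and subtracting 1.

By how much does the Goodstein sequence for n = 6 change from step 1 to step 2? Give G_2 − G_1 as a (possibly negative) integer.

0

base 3: 6 = 2·3; at 4: 2·4 = 8; next = 7
base 4: 7 = 4 + 3; at 5: 5 + 3 = 8; next = 7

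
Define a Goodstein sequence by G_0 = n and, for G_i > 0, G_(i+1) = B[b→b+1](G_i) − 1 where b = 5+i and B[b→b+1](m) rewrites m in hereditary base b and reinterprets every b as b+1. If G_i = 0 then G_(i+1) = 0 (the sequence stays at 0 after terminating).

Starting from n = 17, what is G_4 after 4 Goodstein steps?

[0] 17 ≡ 3·5 + 2 (base 5). Lift 6: 20. −1: 19.
[1] 19 ≡ 3·6 + 1 (base 6). Lift 7: 22. −1: 21.
[2] 21 ≡ 3·7 (base 7). Lift 8: 24. −1: 23.
[3] 23 ≡ 2·8 + 7 (base 8). Lift 9: 25. −1: 24.
[4] 24 ≡ 2·9 + 6 (base 9). Lift 10: 26. −1: 25.

24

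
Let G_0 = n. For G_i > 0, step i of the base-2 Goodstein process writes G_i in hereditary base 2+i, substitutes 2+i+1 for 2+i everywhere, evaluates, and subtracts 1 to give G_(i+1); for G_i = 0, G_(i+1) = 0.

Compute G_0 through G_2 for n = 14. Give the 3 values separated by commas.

base 2: 14 = 2^(2 + 1) + 2^2 + 2; at 3: 3^(3 + 1) + 3^3 + 3 = 111; next = 110
base 3: 110 = 3^(3 + 1) + 3^3 + 2; at 4: 4^(4 + 1) + 4^4 + 2 = 1282; next = 1281

14, 110, 1281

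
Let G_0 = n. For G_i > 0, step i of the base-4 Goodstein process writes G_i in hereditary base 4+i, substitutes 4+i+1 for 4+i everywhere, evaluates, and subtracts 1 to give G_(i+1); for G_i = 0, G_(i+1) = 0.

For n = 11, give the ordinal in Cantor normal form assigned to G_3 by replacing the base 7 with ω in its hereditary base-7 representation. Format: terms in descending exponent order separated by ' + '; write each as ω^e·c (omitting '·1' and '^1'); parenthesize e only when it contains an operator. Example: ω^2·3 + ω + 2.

11 —HB4→ 2·4 + 3 —bump→ 2·5 + 3 = 13 —(−1)→ 12
12 —HB5→ 2·5 + 2 —bump→ 2·6 + 2 = 14 —(−1)→ 13
13 —HB6→ 2·6 + 1 —bump→ 2·7 + 1 = 15 —(−1)→ 14
14 —HB7→ 2·7 —bump→ 2·8 = 16 —(−1)→ 15

ω·2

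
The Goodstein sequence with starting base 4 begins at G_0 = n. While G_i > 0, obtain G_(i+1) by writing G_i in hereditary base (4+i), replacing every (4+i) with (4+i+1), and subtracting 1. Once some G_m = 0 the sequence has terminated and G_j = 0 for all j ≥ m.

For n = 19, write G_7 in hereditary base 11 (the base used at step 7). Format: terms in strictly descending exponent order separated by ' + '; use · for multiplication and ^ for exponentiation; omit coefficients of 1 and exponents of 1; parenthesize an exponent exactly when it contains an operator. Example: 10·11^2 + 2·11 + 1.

[0] 19 ≡ 4^2 + 3 (base 4). Lift 5: 28. −1: 27.
[1] 27 ≡ 5^2 + 2 (base 5). Lift 6: 38. −1: 37.
[2] 37 ≡ 6^2 + 1 (base 6). Lift 7: 50. −1: 49.
[3] 49 ≡ 7^2 (base 7). Lift 8: 64. −1: 63.
[4] 63 ≡ 7·8 + 7 (base 8). Lift 9: 70. −1: 69.
[5] 69 ≡ 7·9 + 6 (base 9). Lift 10: 76. −1: 75.
[6] 75 ≡ 7·10 + 5 (base 10). Lift 11: 82. −1: 81.
[7] 81 ≡ 7·11 + 4 (base 11). Lift 12: 88. −1: 87.

7·11 + 4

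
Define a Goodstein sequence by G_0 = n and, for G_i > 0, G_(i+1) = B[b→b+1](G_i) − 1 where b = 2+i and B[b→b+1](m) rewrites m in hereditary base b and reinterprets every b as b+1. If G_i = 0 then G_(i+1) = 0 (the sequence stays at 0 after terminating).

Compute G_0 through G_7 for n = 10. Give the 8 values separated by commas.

(0) 10|_2 = 2^(2 + 1) + 2 ↦ 3^(3 + 1) + 3|_3 = 84 ⇒ 83
(1) 83|_3 = 3^(3 + 1) + 2 ↦ 4^(4 + 1) + 2|_4 = 1026 ⇒ 1025
(2) 1025|_4 = 4^(4 + 1) + 1 ↦ 5^(5 + 1) + 1|_5 = 15626 ⇒ 15625
(3) 15625|_5 = 5^(5 + 1) ↦ 6^(6 + 1)|_6 = 279936 ⇒ 279935
(4) 279935|_6 = 5·6^6 + 5·6^5 + 5·6^4 + 5·6^3 + 5·6^2 + 5·6 + 5 ↦ 5·7^7 + 5·7^5 + 5·7^4 + 5·7^3 + 5·7^2 + 5·7 + 5|_7 = 4215755 ⇒ 4215754
(5) 4215754|_7 = 5·7^7 + 5·7^5 + 5·7^4 + 5·7^3 + 5·7^2 + 5·7 + 4 ↦ 5·8^8 + 5·8^5 + 5·8^4 + 5·8^3 + 5·8^2 + 5·8 + 4|_8 = 84073324 ⇒ 84073323
(6) 84073323|_8 = 5·8^8 + 5·8^5 + 5·8^4 + 5·8^3 + 5·8^2 + 5·8 + 3 ↦ 5·9^9 + 5·9^5 + 5·9^4 + 5·9^3 + 5·9^2 + 5·9 + 3|_9 = 1937434593 ⇒ 1937434592

10, 83, 1025, 15625, 279935, 4215754, 84073323, 1937434592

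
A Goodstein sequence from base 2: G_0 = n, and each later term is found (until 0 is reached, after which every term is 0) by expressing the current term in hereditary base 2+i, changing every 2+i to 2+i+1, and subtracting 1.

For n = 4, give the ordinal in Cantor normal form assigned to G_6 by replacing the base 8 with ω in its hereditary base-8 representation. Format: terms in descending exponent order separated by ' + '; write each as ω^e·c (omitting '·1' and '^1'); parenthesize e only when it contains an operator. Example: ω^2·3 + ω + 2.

base 2: 4 = 2^2; at 3: 3^3 = 27; next = 26
base 3: 26 = 2·3^2 + 2·3 + 2; at 4: 2·4^2 + 2·4 + 2 = 42; next = 41
base 4: 41 = 2·4^2 + 2·4 + 1; at 5: 2·5^2 + 2·5 + 1 = 61; next = 60
base 5: 60 = 2·5^2 + 2·5; at 6: 2·6^2 + 2·6 = 84; next = 83
base 6: 83 = 2·6^2 + 6 + 5; at 7: 2·7^2 + 7 + 5 = 110; next = 109
base 7: 109 = 2·7^2 + 7 + 4; at 8: 2·8^2 + 8 + 4 = 140; next = 139
base 8: 139 = 2·8^2 + 8 + 3; at 9: 2·9^2 + 9 + 3 = 174; next = 173

ω^2·2 + ω + 3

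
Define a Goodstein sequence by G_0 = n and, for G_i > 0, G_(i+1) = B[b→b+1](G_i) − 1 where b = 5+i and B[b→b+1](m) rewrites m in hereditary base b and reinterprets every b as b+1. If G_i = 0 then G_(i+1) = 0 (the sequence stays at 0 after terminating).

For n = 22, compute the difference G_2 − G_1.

G_0=22  [base 5] 4·5 + 2  →[5↦6]→  4·6 + 2 = 26  −1 ⇒ G_1=25
G_1=25  [base 6] 4·6 + 1  →[6↦7]→  4·7 + 1 = 29  −1 ⇒ G_2=28

3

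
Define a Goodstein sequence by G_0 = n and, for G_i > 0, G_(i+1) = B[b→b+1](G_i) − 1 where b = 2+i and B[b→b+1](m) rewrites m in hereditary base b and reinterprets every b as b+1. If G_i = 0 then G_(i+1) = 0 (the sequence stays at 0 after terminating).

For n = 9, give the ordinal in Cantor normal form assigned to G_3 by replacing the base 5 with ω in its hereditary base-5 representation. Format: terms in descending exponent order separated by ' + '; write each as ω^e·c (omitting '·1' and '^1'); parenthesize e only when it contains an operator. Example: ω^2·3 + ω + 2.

G_0=9  [base 2] 2^(2 + 1) + 1  →[2↦3]→  3^(3 + 1) + 1 = 82  −1 ⇒ G_1=81
G_1=81  [base 3] 3^(3 + 1)  →[3↦4]→  4^(4 + 1) = 1024  −1 ⇒ G_2=1023
G_2=1023  [base 4] 3·4^4 + 3·4^3 + 3·4^2 + 3·4 + 3  →[4↦5]→  3·5^5 + 3·5^3 + 3·5^2 + 3·5 + 3 = 9843  −1 ⇒ G_3=9842
G_3=9842  [base 5] 3·5^5 + 3·5^3 + 3·5^2 + 3·5 + 2  →[5↦6]→  3·6^6 + 3·6^3 + 3·6^2 + 3·6 + 2 = 140744  −1 ⇒ G_4=140743

ω^ω·3 + ω^3·3 + ω^2·3 + ω·3 + 2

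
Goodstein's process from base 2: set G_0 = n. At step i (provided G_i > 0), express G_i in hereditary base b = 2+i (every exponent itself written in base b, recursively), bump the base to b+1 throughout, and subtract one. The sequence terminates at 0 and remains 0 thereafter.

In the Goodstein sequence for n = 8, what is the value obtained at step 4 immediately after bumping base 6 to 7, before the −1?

base 2: 8 = 2^(2 + 1); at 3: 3^(3 + 1) = 81; next = 80
base 3: 80 = 2·3^3 + 2·3^2 + 2·3 + 2; at 4: 2·4^4 + 2·4^2 + 2·4 + 2 = 554; next = 553
base 4: 553 = 2·4^4 + 2·4^2 + 2·4 + 1; at 5: 2·5^5 + 2·5^2 + 2·5 + 1 = 6311; next = 6310
base 5: 6310 = 2·5^5 + 2·5^2 + 2·5; at 6: 2·6^6 + 2·6^2 + 2·6 = 93396; next = 93395
base 6: 93395 = 2·6^6 + 2·6^2 + 6 + 5; at 7: 2·7^7 + 2·7^2 + 7 + 5 = 1647196; next = 1647195

1647196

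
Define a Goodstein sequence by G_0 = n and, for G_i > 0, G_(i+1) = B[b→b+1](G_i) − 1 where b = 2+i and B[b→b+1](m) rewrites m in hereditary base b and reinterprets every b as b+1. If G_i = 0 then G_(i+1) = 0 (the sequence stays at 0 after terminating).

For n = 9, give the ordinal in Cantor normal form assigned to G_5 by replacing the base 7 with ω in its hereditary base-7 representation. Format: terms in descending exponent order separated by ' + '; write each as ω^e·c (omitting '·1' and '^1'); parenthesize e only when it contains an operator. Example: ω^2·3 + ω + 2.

ω^ω·3 + ω^3·3 + ω^2·3 + ω·3

(0) 9|_2 = 2^(2 + 1) + 1 ↦ 3^(3 + 1) + 1|_3 = 82 ⇒ 81
(1) 81|_3 = 3^(3 + 1) ↦ 4^(4 + 1)|_4 = 1024 ⇒ 1023
(2) 1023|_4 = 3·4^4 + 3·4^3 + 3·4^2 + 3·4 + 3 ↦ 3·5^5 + 3·5^3 + 3·5^2 + 3·5 + 3|_5 = 9843 ⇒ 9842
(3) 9842|_5 = 3·5^5 + 3·5^3 + 3·5^2 + 3·5 + 2 ↦ 3·6^6 + 3·6^3 + 3·6^2 + 3·6 + 2|_6 = 140744 ⇒ 140743
(4) 140743|_6 = 3·6^6 + 3·6^3 + 3·6^2 + 3·6 + 1 ↦ 3·7^7 + 3·7^3 + 3·7^2 + 3·7 + 1|_7 = 2471827 ⇒ 2471826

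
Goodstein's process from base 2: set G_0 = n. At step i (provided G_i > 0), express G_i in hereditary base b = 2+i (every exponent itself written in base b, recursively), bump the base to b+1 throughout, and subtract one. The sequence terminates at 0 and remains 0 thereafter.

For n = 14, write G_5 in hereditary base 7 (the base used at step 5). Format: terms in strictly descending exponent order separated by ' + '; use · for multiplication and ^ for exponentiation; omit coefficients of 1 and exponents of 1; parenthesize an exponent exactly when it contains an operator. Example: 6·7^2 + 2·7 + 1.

[0] 14 ≡ 2^(2 + 1) + 2^2 + 2 (base 2). Lift 3: 111. −1: 110.
[1] 110 ≡ 3^(3 + 1) + 3^3 + 2 (base 3). Lift 4: 1282. −1: 1281.
[2] 1281 ≡ 4^(4 + 1) + 4^4 + 1 (base 4). Lift 5: 18751. −1: 18750.
[3] 18750 ≡ 5^(5 + 1) + 5^5 (base 5). Lift 6: 326592. −1: 326591.
[4] 326591 ≡ 6^(6 + 1) + 5·6^5 + 5·6^4 + 5·6^3 + 5·6^2 + 5·6 + 5 (base 6). Lift 7: 5862841. −1: 5862840.

7^(7 + 1) + 5·7^5 + 5·7^4 + 5·7^3 + 5·7^2 + 5·7 + 4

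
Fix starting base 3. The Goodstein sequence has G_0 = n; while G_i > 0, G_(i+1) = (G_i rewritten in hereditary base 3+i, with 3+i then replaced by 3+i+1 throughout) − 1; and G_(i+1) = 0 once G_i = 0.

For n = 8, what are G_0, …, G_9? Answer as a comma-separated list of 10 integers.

i=0: 8 = 2·3 + 2 (b=3); 3→4: 2·4 + 2 = 10; 10−1 = 9
i=1: 9 = 2·4 + 1 (b=4); 4→5: 2·5 + 1 = 11; 11−1 = 10
i=2: 10 = 2·5 (b=5); 5→6: 2·6 = 12; 12−1 = 11
i=3: 11 = 6 + 5 (b=6); 6→7: 7 + 5 = 12; 12−1 = 11
i=4: 11 = 7 + 4 (b=7); 7→8: 8 + 4 = 12; 12−1 = 11
i=5: 11 = 8 + 3 (b=8); 8→9: 9 + 3 = 12; 12−1 = 11
i=6: 11 = 9 + 2 (b=9); 9→10: 10 + 2 = 12; 12−1 = 11
i=7: 11 = 10 + 1 (b=10); 10→11: 11 + 1 = 12; 12−1 = 11
i=8: 11 = 11 (b=11); 11→12: 12 = 12; 12−1 = 11

8, 9, 10, 11, 11, 11, 11, 11, 11, 11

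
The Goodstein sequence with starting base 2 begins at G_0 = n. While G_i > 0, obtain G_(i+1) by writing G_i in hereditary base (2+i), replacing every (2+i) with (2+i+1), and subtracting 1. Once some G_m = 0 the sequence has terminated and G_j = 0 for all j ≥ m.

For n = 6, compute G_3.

3125

i=0: 6 = 2^2 + 2 (b=2); 2→3: 3^3 + 3 = 30; 30−1 = 29
i=1: 29 = 3^3 + 2 (b=3); 3→4: 4^4 + 2 = 258; 258−1 = 257
i=2: 257 = 4^4 + 1 (b=4); 4→5: 5^5 + 1 = 3126; 3126−1 = 3125
i=3: 3125 = 5^5 (b=5); 5→6: 6^6 = 46656; 46656−1 = 46655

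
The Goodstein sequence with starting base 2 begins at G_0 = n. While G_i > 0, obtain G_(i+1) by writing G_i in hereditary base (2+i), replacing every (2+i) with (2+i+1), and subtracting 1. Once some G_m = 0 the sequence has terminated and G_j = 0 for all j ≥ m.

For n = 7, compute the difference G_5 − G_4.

[0] 7 ≡ 2^2 + 2 + 1 (base 2). Lift 3: 31. −1: 30.
[1] 30 ≡ 3^3 + 3 (base 3). Lift 4: 260. −1: 259.
[2] 259 ≡ 4^4 + 3 (base 4). Lift 5: 3128. −1: 3127.
[3] 3127 ≡ 5^5 + 2 (base 5). Lift 6: 46658. −1: 46657.
[4] 46657 ≡ 6^6 + 1 (base 6). Lift 7: 823544. −1: 823543.

776886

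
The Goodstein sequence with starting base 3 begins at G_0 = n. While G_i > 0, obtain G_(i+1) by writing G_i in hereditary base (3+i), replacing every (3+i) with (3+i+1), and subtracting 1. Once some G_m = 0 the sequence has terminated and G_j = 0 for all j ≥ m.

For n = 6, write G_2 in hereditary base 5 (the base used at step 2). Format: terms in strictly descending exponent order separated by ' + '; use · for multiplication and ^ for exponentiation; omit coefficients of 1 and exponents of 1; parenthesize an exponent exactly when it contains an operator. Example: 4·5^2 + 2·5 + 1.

5 + 2

base 3: 6 = 2·3; at 4: 2·4 = 8; next = 7
base 4: 7 = 4 + 3; at 5: 5 + 3 = 8; next = 7
base 5: 7 = 5 + 2; at 6: 6 + 2 = 8; next = 7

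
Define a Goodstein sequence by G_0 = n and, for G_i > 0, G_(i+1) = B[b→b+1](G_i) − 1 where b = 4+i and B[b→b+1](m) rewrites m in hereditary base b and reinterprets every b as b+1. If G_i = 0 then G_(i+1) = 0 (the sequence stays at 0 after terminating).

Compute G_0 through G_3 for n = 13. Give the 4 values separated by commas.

step 0: 13 = 3·4 + 1; sub 5 for 4: 3·5 + 1; = 16; G_1 = 16−1 = 15
step 1: 15 = 3·5; sub 6 for 5: 3·6; = 18; G_2 = 18−1 = 17
step 2: 17 = 2·6 + 5; sub 7 for 6: 2·7 + 5; = 19; G_3 = 19−1 = 18

13, 15, 17, 18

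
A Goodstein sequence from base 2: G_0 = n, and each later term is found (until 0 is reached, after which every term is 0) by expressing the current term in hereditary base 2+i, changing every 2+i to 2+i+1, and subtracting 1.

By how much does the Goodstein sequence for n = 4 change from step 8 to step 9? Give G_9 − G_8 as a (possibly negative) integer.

42

base 2: 4 = 2^2; at 3: 3^3 = 27; next = 26
base 3: 26 = 2·3^2 + 2·3 + 2; at 4: 2·4^2 + 2·4 + 2 = 42; next = 41
base 4: 41 = 2·4^2 + 2·4 + 1; at 5: 2·5^2 + 2·5 + 1 = 61; next = 60
base 5: 60 = 2·5^2 + 2·5; at 6: 2·6^2 + 2·6 = 84; next = 83
base 6: 83 = 2·6^2 + 6 + 5; at 7: 2·7^2 + 7 + 5 = 110; next = 109
base 7: 109 = 2·7^2 + 7 + 4; at 8: 2·8^2 + 8 + 4 = 140; next = 139
base 8: 139 = 2·8^2 + 8 + 3; at 9: 2·9^2 + 9 + 3 = 174; next = 173
base 9: 173 = 2·9^2 + 9 + 2; at 10: 2·10^2 + 10 + 2 = 212; next = 211
base 10: 211 = 2·10^2 + 10 + 1; at 11: 2·11^2 + 11 + 1 = 254; next = 253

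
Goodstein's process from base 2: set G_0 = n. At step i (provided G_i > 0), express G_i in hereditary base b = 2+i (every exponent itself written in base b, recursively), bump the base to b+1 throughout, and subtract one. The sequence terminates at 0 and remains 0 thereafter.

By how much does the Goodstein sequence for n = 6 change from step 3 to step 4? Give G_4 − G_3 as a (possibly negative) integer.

G_0=6  [base 2] 2^2 + 2  →[2↦3]→  3^3 + 3 = 30  −1 ⇒ G_1=29
G_1=29  [base 3] 3^3 + 2  →[3↦4]→  4^4 + 2 = 258  −1 ⇒ G_2=257
G_2=257  [base 4] 4^4 + 1  →[4↦5]→  5^5 + 1 = 3126  −1 ⇒ G_3=3125
G_3=3125  [base 5] 5^5  →[5↦6]→  6^6 = 46656  −1 ⇒ G_4=46655

43530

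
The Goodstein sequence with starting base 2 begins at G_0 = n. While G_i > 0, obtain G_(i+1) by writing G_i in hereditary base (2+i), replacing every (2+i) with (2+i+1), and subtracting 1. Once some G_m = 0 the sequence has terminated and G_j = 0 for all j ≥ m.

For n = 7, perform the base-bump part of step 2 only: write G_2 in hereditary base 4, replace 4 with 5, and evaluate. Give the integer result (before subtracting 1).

3128

i=0: 7 = 2^2 + 2 + 1 (b=2); 2→3: 3^3 + 3 + 1 = 31; 31−1 = 30
i=1: 30 = 3^3 + 3 (b=3); 3→4: 4^4 + 4 = 260; 260−1 = 259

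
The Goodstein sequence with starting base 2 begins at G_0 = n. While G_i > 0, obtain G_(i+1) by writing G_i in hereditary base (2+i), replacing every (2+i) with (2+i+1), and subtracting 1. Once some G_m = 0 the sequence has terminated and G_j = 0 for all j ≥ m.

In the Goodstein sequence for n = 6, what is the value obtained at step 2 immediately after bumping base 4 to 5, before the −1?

3126

G_0=6  [base 2] 2^2 + 2  →[2↦3]→  3^3 + 3 = 30  −1 ⇒ G_1=29
G_1=29  [base 3] 3^3 + 2  →[3↦4]→  4^4 + 2 = 258  −1 ⇒ G_2=257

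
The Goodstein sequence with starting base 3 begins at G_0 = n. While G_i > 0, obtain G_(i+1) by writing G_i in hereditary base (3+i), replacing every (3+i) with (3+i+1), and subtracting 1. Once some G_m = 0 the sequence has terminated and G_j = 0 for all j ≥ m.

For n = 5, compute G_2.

5

[0] 5 ≡ 3 + 2 (base 3). Lift 4: 6. −1: 5.
[1] 5 ≡ 4 + 1 (base 4). Lift 5: 6. −1: 5.
[2] 5 ≡ 5 (base 5). Lift 6: 6. −1: 5.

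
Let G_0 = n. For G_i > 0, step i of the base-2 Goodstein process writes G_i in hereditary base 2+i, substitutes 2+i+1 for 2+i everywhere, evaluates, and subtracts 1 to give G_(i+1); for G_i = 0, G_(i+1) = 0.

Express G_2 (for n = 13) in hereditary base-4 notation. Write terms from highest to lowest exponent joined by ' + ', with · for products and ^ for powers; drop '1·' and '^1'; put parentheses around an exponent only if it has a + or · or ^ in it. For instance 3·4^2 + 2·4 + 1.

4^(4 + 1) + 3·4^3 + 3·4^2 + 3·4 + 3

G_0 = 13. HB_2(13) = 2^(2 + 1) + 2^2 + 1. Bump = 109. G_1 = 108.
G_1 = 108. HB_3(108) = 3^(3 + 1) + 3^3. Bump = 1280. G_2 = 1279.
G_2 = 1279. HB_4(1279) = 4^(4 + 1) + 3·4^3 + 3·4^2 + 3·4 + 3. Bump = 16093. G_3 = 16092.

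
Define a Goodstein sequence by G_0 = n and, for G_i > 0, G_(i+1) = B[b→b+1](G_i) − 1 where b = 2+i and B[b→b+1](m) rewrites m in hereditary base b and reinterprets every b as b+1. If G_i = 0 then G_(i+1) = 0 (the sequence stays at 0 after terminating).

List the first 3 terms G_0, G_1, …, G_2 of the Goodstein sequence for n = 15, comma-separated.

base 2: 15 = 2^(2 + 1) + 2^2 + 2 + 1; at 3: 3^(3 + 1) + 3^3 + 3 + 1 = 112; next = 111
base 3: 111 = 3^(3 + 1) + 3^3 + 3; at 4: 4^(4 + 1) + 4^4 + 4 = 1284; next = 1283

15, 111, 1283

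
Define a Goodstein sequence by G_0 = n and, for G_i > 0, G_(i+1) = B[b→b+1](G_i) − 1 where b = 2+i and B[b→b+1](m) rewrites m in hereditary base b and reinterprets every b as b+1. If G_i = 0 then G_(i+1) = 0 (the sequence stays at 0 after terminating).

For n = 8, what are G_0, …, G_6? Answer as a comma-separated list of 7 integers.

(0) 8|_2 = 2^(2 + 1) ↦ 3^(3 + 1)|_3 = 81 ⇒ 80
(1) 80|_3 = 2·3^3 + 2·3^2 + 2·3 + 2 ↦ 2·4^4 + 2·4^2 + 2·4 + 2|_4 = 554 ⇒ 553
(2) 553|_4 = 2·4^4 + 2·4^2 + 2·4 + 1 ↦ 2·5^5 + 2·5^2 + 2·5 + 1|_5 = 6311 ⇒ 6310
(3) 6310|_5 = 2·5^5 + 2·5^2 + 2·5 ↦ 2·6^6 + 2·6^2 + 2·6|_6 = 93396 ⇒ 93395
(4) 93395|_6 = 2·6^6 + 2·6^2 + 6 + 5 ↦ 2·7^7 + 2·7^2 + 7 + 5|_7 = 1647196 ⇒ 1647195
(5) 1647195|_7 = 2·7^7 + 2·7^2 + 7 + 4 ↦ 2·8^8 + 2·8^2 + 8 + 4|_8 = 33554572 ⇒ 33554571

8, 80, 553, 6310, 93395, 1647195, 33554571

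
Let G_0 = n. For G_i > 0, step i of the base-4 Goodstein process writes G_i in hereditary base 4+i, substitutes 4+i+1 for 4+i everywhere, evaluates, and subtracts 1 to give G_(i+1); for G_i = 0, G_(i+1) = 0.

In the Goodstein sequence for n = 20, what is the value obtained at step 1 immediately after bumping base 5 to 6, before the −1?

G_0 = 20. HB_4(20) = 4^2 + 4. Bump = 30. G_1 = 29.
G_1 = 29. HB_5(29) = 5^2 + 4. Bump = 40. G_2 = 39.

40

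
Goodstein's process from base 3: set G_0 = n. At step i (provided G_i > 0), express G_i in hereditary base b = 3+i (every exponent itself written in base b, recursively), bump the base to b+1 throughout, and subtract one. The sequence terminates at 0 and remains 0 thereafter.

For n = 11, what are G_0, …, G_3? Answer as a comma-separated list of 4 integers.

11, 17, 25, 35

step 0: 11 = 3^2 + 2; sub 4 for 3: 4^2 + 2; = 18; G_1 = 18−1 = 17
step 1: 17 = 4^2 + 1; sub 5 for 4: 5^2 + 1; = 26; G_2 = 26−1 = 25
step 2: 25 = 5^2; sub 6 for 5: 6^2; = 36; G_3 = 36−1 = 35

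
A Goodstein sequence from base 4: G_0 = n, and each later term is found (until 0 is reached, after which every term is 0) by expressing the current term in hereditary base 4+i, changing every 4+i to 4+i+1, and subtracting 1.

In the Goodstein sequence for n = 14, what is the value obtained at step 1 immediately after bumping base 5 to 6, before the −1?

19

step 0: 14 = 3·4 + 2; sub 5 for 4: 3·5 + 2; = 17; G_1 = 17−1 = 16
step 1: 16 = 3·5 + 1; sub 6 for 5: 3·6 + 1; = 19; G_2 = 19−1 = 18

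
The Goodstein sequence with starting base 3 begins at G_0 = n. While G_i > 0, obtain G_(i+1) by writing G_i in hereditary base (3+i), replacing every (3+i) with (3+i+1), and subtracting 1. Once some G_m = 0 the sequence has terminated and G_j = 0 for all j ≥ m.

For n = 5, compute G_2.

5

(0) 5|_3 = 3 + 2 ↦ 4 + 2|_4 = 6 ⇒ 5
(1) 5|_4 = 4 + 1 ↦ 5 + 1|_5 = 6 ⇒ 5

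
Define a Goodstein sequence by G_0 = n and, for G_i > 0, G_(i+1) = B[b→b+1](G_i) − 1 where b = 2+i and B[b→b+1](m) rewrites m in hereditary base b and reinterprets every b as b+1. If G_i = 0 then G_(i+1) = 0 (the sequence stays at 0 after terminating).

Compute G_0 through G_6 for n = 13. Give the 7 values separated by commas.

base 2: 13 = 2^(2 + 1) + 2^2 + 1; at 3: 3^(3 + 1) + 3^3 + 1 = 109; next = 108
base 3: 108 = 3^(3 + 1) + 3^3; at 4: 4^(4 + 1) + 4^4 = 1280; next = 1279
base 4: 1279 = 4^(4 + 1) + 3·4^3 + 3·4^2 + 3·4 + 3; at 5: 5^(5 + 1) + 3·5^3 + 3·5^2 + 3·5 + 3 = 16093; next = 16092
base 5: 16092 = 5^(5 + 1) + 3·5^3 + 3·5^2 + 3·5 + 2; at 6: 6^(6 + 1) + 3·6^3 + 3·6^2 + 3·6 + 2 = 280712; next = 280711
base 6: 280711 = 6^(6 + 1) + 3·6^3 + 3·6^2 + 3·6 + 1; at 7: 7^(7 + 1) + 3·7^3 + 3·7^2 + 3·7 + 1 = 5765999; next = 5765998
base 7: 5765998 = 7^(7 + 1) + 3·7^3 + 3·7^2 + 3·7; at 8: 8^(8 + 1) + 3·8^3 + 3·8^2 + 3·8 = 134219480; next = 134219479

13, 108, 1279, 16092, 280711, 5765998, 134219479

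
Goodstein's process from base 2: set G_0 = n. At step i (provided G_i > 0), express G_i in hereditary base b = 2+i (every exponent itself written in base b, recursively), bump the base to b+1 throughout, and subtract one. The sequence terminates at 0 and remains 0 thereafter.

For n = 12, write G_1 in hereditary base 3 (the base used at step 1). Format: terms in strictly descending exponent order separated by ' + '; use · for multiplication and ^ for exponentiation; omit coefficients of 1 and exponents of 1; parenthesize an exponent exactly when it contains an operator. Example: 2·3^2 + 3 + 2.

3^(3 + 1) + 2·3^2 + 2·3 + 2

G_0=12  [base 2] 2^(2 + 1) + 2^2  →[2↦3]→  3^(3 + 1) + 3^3 = 108  −1 ⇒ G_1=107
G_1=107  [base 3] 3^(3 + 1) + 2·3^2 + 2·3 + 2  →[3↦4]→  4^(4 + 1) + 2·4^2 + 2·4 + 2 = 1066  −1 ⇒ G_2=1065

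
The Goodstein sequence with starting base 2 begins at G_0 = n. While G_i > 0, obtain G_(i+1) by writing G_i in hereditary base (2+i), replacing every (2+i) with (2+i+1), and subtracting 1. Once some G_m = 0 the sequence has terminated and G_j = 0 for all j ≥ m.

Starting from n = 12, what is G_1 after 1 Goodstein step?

G_0=12  [base 2] 2^(2 + 1) + 2^2  →[2↦3]→  3^(3 + 1) + 3^3 = 108  −1 ⇒ G_1=107
G_1=107  [base 3] 3^(3 + 1) + 2·3^2 + 2·3 + 2  →[3↦4]→  4^(4 + 1) + 2·4^2 + 2·4 + 2 = 1066  −1 ⇒ G_2=1065

107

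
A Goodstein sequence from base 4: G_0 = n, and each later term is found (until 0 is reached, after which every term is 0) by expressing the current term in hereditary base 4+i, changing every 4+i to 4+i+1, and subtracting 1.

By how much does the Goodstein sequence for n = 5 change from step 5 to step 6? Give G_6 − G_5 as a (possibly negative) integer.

i=0: 5 = 4 + 1 (b=4); 4→5: 5 + 1 = 6; 6−1 = 5
i=1: 5 = 5 (b=5); 5→6: 6 = 6; 6−1 = 5
i=2: 5 = 5 (b=6); 6→7: 5 = 5; 5−1 = 4
i=3: 4 = 4 (b=7); 7→8: 4 = 4; 4−1 = 3
i=4: 3 = 3 (b=8); 8→9: 3 = 3; 3−1 = 2
i=5: 2 = 2 (b=9); 9→10: 2 = 2; 2−1 = 1

-1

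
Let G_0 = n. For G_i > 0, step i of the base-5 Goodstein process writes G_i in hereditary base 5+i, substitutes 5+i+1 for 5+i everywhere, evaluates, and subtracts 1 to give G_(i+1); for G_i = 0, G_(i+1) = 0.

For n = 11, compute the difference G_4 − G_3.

0

(0) 11|_5 = 2·5 + 1 ↦ 2·6 + 1|_6 = 13 ⇒ 12
(1) 12|_6 = 2·6 ↦ 2·7|_7 = 14 ⇒ 13
(2) 13|_7 = 7 + 6 ↦ 8 + 6|_8 = 14 ⇒ 13
(3) 13|_8 = 8 + 5 ↦ 9 + 5|_9 = 14 ⇒ 13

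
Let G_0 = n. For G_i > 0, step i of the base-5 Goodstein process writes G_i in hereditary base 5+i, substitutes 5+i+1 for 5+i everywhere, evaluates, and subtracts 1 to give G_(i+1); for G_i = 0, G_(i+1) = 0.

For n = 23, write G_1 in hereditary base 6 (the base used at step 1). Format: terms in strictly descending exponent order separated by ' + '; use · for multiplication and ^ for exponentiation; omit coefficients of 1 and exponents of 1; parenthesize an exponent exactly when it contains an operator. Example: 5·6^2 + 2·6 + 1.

4·6 + 2

[0] 23 ≡ 4·5 + 3 (base 5). Lift 6: 27. −1: 26.
[1] 26 ≡ 4·6 + 2 (base 6). Lift 7: 30. −1: 29.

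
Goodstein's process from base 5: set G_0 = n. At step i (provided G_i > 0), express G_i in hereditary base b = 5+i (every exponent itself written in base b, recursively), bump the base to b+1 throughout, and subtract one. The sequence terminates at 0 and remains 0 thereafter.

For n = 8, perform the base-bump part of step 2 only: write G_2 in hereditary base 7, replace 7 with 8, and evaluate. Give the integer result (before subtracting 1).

9

G_0=8  [base 5] 5 + 3  →[5↦6]→  6 + 3 = 9  −1 ⇒ G_1=8
G_1=8  [base 6] 6 + 2  →[6↦7]→  7 + 2 = 9  −1 ⇒ G_2=8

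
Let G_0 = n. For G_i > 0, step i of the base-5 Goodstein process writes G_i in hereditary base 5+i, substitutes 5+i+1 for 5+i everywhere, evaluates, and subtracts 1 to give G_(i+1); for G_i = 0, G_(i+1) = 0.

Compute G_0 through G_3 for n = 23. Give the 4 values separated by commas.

23, 26, 29, 32

base 5: 23 = 4·5 + 3; at 6: 4·6 + 3 = 27; next = 26
base 6: 26 = 4·6 + 2; at 7: 4·7 + 2 = 30; next = 29
base 7: 29 = 4·7 + 1; at 8: 4·8 + 1 = 33; next = 32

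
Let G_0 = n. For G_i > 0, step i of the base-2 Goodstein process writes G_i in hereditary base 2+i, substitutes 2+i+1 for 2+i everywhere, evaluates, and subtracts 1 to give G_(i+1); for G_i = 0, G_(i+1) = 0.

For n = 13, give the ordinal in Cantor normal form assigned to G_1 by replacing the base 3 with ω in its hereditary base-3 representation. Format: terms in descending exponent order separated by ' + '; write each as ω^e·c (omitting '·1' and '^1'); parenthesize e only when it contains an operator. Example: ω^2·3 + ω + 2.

i=0: 13 = 2^(2 + 1) + 2^2 + 1 (b=2); 2→3: 3^(3 + 1) + 3^3 + 1 = 109; 109−1 = 108
i=1: 108 = 3^(3 + 1) + 3^3 (b=3); 3→4: 4^(4 + 1) + 4^4 = 1280; 1280−1 = 1279

ω^(ω + 1) + ω^ω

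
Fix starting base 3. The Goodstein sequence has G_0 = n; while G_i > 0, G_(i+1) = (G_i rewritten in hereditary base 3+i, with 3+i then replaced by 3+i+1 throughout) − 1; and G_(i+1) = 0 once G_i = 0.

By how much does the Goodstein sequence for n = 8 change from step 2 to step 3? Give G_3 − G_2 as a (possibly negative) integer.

1

G_0=8  [base 3] 2·3 + 2  →[3↦4]→  2·4 + 2 = 10  −1 ⇒ G_1=9
G_1=9  [base 4] 2·4 + 1  →[4↦5]→  2·5 + 1 = 11  −1 ⇒ G_2=10
G_2=10  [base 5] 2·5  →[5↦6]→  2·6 = 12  −1 ⇒ G_3=11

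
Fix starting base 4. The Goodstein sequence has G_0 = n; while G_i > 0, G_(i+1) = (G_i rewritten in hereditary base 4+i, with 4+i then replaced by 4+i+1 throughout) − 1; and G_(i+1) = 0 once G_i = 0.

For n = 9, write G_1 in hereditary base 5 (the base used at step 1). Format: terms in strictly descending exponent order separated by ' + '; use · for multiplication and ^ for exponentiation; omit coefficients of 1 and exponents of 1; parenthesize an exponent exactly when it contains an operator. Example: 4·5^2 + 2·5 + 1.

i=0: 9 = 2·4 + 1 (b=4); 4→5: 2·5 + 1 = 11; 11−1 = 10
i=1: 10 = 2·5 (b=5); 5→6: 2·6 = 12; 12−1 = 11

2·5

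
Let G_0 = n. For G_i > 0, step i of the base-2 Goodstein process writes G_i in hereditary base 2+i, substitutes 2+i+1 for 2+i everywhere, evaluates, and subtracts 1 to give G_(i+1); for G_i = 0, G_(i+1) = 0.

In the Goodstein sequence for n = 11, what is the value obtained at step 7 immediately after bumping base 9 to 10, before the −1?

i=0: 11 = 2^(2 + 1) + 2 + 1 (b=2); 2→3: 3^(3 + 1) + 3 + 1 = 85; 85−1 = 84
i=1: 84 = 3^(3 + 1) + 3 (b=3); 3→4: 4^(4 + 1) + 4 = 1028; 1028−1 = 1027
i=2: 1027 = 4^(4 + 1) + 3 (b=4); 4→5: 5^(5 + 1) + 3 = 15628; 15628−1 = 15627
i=3: 15627 = 5^(5 + 1) + 2 (b=5); 5→6: 6^(6 + 1) + 2 = 279938; 279938−1 = 279937
i=4: 279937 = 6^(6 + 1) + 1 (b=6); 6→7: 7^(7 + 1) + 1 = 5764802; 5764802−1 = 5764801
i=5: 5764801 = 7^(7 + 1) (b=7); 7→8: 8^(8 + 1) = 134217728; 134217728−1 = 134217727
i=6: 134217727 = 7·8^8 + 7·8^7 + 7·8^6 + 7·8^5 + 7·8^4 + 7·8^3 + 7·8^2 + 7·8 + 7 (b=8); 8→9: 7·9^9 + 7·9^7 + 7·9^6 + 7·9^5 + 7·9^4 + 7·9^3 + 7·9^2 + 7·9 + 7 = 2749609303; 2749609303−1 = 2749609302

70077777776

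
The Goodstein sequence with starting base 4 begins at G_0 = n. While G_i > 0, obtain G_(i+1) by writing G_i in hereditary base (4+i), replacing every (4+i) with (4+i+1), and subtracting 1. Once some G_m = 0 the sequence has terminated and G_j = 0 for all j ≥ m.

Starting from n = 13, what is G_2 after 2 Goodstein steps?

(0) 13|_4 = 3·4 + 1 ↦ 3·5 + 1|_5 = 16 ⇒ 15
(1) 15|_5 = 3·5 ↦ 3·6|_6 = 18 ⇒ 17

17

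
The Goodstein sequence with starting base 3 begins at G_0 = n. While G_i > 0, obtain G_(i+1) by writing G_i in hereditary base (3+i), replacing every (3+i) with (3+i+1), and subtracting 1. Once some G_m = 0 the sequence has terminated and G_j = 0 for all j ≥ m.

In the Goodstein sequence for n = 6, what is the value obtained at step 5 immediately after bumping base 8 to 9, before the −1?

base 3: 6 = 2·3; at 4: 2·4 = 8; next = 7
base 4: 7 = 4 + 3; at 5: 5 + 3 = 8; next = 7
base 5: 7 = 5 + 2; at 6: 6 + 2 = 8; next = 7
base 6: 7 = 6 + 1; at 7: 7 + 1 = 8; next = 7
base 7: 7 = 7; at 8: 8 = 8; next = 7
base 8: 7 = 7; at 9: 7 = 7; next = 6

7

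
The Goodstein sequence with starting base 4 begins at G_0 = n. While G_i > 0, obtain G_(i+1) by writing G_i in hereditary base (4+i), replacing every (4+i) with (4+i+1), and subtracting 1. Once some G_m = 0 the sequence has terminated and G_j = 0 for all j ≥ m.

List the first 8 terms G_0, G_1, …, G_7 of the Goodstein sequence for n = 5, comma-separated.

5, 5, 5, 4, 3, 2, 1, 0

base 4: 5 = 4 + 1; at 5: 5 + 1 = 6; next = 5
base 5: 5 = 5; at 6: 6 = 6; next = 5
base 6: 5 = 5; at 7: 5 = 5; next = 4
base 7: 4 = 4; at 8: 4 = 4; next = 3
base 8: 3 = 3; at 9: 3 = 3; next = 2
base 9: 2 = 2; at 10: 2 = 2; next = 1
base 10: 1 = 1; at 11: 1 = 1; next = 0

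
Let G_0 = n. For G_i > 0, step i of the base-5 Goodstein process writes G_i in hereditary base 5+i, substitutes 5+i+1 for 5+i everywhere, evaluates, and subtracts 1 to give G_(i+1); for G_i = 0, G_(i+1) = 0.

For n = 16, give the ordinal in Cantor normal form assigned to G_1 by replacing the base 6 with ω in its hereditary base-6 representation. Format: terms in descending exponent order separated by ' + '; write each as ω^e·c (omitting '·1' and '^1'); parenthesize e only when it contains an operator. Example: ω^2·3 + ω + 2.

G_0=16  [base 5] 3·5 + 1  →[5↦6]→  3·6 + 1 = 19  −1 ⇒ G_1=18
G_1=18  [base 6] 3·6  →[6↦7]→  3·7 = 21  −1 ⇒ G_2=20

ω·3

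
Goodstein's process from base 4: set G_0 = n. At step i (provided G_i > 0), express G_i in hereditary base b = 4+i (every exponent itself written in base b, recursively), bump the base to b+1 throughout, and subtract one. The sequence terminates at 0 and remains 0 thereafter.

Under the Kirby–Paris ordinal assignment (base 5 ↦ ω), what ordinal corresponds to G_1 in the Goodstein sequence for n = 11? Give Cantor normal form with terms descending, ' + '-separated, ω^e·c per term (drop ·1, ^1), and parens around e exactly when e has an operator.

[0] 11 ≡ 2·4 + 3 (base 4). Lift 5: 13. −1: 12.
[1] 12 ≡ 2·5 + 2 (base 5). Lift 6: 14. −1: 13.

ω·2 + 2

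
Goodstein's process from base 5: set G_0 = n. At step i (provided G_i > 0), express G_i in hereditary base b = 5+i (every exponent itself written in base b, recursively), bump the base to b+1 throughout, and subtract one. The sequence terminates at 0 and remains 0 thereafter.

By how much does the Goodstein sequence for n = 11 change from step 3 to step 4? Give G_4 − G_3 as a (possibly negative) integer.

i=0: 11 = 2·5 + 1 (b=5); 5→6: 2·6 + 1 = 13; 13−1 = 12
i=1: 12 = 2·6 (b=6); 6→7: 2·7 = 14; 14−1 = 13
i=2: 13 = 7 + 6 (b=7); 7→8: 8 + 6 = 14; 14−1 = 13
i=3: 13 = 8 + 5 (b=8); 8→9: 9 + 5 = 14; 14−1 = 13

0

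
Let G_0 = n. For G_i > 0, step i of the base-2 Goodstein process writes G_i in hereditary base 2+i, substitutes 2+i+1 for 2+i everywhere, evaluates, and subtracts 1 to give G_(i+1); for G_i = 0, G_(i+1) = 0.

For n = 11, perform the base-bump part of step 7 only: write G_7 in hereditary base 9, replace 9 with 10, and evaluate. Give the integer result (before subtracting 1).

70077777776

i=0: 11 = 2^(2 + 1) + 2 + 1 (b=2); 2→3: 3^(3 + 1) + 3 + 1 = 85; 85−1 = 84
i=1: 84 = 3^(3 + 1) + 3 (b=3); 3→4: 4^(4 + 1) + 4 = 1028; 1028−1 = 1027
i=2: 1027 = 4^(4 + 1) + 3 (b=4); 4→5: 5^(5 + 1) + 3 = 15628; 15628−1 = 15627
i=3: 15627 = 5^(5 + 1) + 2 (b=5); 5→6: 6^(6 + 1) + 2 = 279938; 279938−1 = 279937
i=4: 279937 = 6^(6 + 1) + 1 (b=6); 6→7: 7^(7 + 1) + 1 = 5764802; 5764802−1 = 5764801
i=5: 5764801 = 7^(7 + 1) (b=7); 7→8: 8^(8 + 1) = 134217728; 134217728−1 = 134217727
i=6: 134217727 = 7·8^8 + 7·8^7 + 7·8^6 + 7·8^5 + 7·8^4 + 7·8^3 + 7·8^2 + 7·8 + 7 (b=8); 8→9: 7·9^9 + 7·9^7 + 7·9^6 + 7·9^5 + 7·9^4 + 7·9^3 + 7·9^2 + 7·9 + 7 = 2749609303; 2749609303−1 = 2749609302
i=7: 2749609302 = 7·9^9 + 7·9^7 + 7·9^6 + 7·9^5 + 7·9^4 + 7·9^3 + 7·9^2 + 7·9 + 6 (b=9); 9→10: 7·10^10 + 7·10^7 + 7·10^6 + 7·10^5 + 7·10^4 + 7·10^3 + 7·10^2 + 7·10 + 6 = 70077777776; 70077777776−1 = 70077777775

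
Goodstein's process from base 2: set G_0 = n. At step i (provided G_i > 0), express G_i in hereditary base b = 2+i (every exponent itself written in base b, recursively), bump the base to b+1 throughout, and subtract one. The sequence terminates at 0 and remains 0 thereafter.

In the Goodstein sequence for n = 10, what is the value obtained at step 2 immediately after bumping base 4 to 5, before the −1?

15626

base 2: 10 = 2^(2 + 1) + 2; at 3: 3^(3 + 1) + 3 = 84; next = 83
base 3: 83 = 3^(3 + 1) + 2; at 4: 4^(4 + 1) + 2 = 1026; next = 1025
base 4: 1025 = 4^(4 + 1) + 1; at 5: 5^(5 + 1) + 1 = 15626; next = 15625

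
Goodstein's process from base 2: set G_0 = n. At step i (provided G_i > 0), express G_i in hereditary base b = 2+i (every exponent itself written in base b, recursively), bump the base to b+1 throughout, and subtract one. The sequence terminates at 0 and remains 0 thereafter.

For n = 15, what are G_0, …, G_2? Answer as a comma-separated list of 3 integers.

15, 111, 1283

i=0: 15 = 2^(2 + 1) + 2^2 + 2 + 1 (b=2); 2→3: 3^(3 + 1) + 3^3 + 3 + 1 = 112; 112−1 = 111
i=1: 111 = 3^(3 + 1) + 3^3 + 3 (b=3); 3→4: 4^(4 + 1) + 4^4 + 4 = 1284; 1284−1 = 1283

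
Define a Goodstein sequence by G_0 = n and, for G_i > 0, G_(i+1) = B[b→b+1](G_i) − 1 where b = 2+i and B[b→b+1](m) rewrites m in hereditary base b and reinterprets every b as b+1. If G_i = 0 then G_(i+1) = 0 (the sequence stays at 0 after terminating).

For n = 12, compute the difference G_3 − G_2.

[0] 12 ≡ 2^(2 + 1) + 2^2 (base 2). Lift 3: 108. −1: 107.
[1] 107 ≡ 3^(3 + 1) + 2·3^2 + 2·3 + 2 (base 3). Lift 4: 1066. −1: 1065.
[2] 1065 ≡ 4^(4 + 1) + 2·4^2 + 2·4 + 1 (base 4). Lift 5: 15686. −1: 15685.

14620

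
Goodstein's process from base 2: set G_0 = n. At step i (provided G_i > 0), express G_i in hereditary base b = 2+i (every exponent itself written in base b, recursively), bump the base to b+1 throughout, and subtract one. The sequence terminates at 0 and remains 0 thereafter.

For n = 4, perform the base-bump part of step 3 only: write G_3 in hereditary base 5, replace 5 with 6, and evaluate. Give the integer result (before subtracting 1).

84

step 0: 4 = 2^2; sub 3 for 2: 3^3; = 27; G_1 = 27−1 = 26
step 1: 26 = 2·3^2 + 2·3 + 2; sub 4 for 3: 2·4^2 + 2·4 + 2; = 42; G_2 = 42−1 = 41
step 2: 41 = 2·4^2 + 2·4 + 1; sub 5 for 4: 2·5^2 + 2·5 + 1; = 61; G_3 = 61−1 = 60
step 3: 60 = 2·5^2 + 2·5; sub 6 for 5: 2·6^2 + 2·6; = 84; G_4 = 84−1 = 83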